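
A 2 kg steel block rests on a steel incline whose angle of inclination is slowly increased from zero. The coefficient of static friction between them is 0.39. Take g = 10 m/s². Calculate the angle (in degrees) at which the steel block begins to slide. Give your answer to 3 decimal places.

21.306°

At the threshold of sliding, static friction is at its maximum μ_s N and exactly balances the weight component along the incline: mg sin θ = μ_s mg cos θ.
Hence tan θ = μ_s = 0.39, so θ = arctan(0.39) = 21.3058°.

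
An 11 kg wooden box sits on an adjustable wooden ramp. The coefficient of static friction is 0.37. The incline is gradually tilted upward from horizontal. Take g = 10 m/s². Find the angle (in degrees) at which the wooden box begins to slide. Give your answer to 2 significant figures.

20°

At the threshold of sliding, static friction is at its maximum μ_s N and exactly balances the weight component along the incline: mg sin θ = μ_s mg cos θ.
Hence tan θ = μ_s = 0.37, so θ = arctan(0.37) = 20.3045°.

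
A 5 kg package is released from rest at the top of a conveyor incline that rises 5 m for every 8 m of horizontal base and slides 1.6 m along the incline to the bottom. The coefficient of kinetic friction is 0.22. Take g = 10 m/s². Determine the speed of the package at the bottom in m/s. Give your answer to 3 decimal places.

The weight component along the incline is mg sin 32.01° = 26.500 N and the normal force is N = mg cos 32.01° = 42.400 N.
Friction up the slope is f = μN = 0.22 × 42.400 = 9.328 N, so the net downslope force is 26.500 − 9.328 = 17.172 N and a = 17.172 / 5 = 3.4344 m/s².
Starting from rest over a distance of 1.6 m, v² = 2aL = 2 × 3.4344 × 1.6 = 10.9901, so v = 3.3151 m/s.

3.315 m/s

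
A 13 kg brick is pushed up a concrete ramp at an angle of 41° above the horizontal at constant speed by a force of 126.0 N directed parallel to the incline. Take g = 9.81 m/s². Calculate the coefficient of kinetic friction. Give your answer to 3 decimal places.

At constant speed ΣF = 0 along the incline. The applied 126.0 N acts up the slope; the weight component mg sin 41° = 83.667 N and kinetic friction μN both act down the slope.
So 126.0 = 83.667 + μ × 96.248, giving μ = (126.0 − 83.667) / 96.248 = 0.4398.

0.440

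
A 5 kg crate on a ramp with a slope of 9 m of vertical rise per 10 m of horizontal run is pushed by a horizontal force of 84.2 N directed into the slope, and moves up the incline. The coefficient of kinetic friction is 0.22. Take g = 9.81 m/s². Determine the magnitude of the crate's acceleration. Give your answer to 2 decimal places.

1.87 m/s²

The horizontal push has components F cos 41.99° = 84.2 × 0.7433 = 62.586 N up the incline and F sin 41.99° = 84.2 × 0.6690 = 56.330 N pressing into the surface.
The normal force is therefore N = mg cos 41.99° + F sin 41.99° = 36.459 + 56.330 = 92.789 N, and kinetic friction down the slope is μN = 0.22 × 92.789 = 20.414 N.
Along the incline: F cos 41.99° − mg sin 41.99° − μN = ma, so 62.586 − 32.814 − 20.414 = 5 a, giving a = 1.8716 m/s².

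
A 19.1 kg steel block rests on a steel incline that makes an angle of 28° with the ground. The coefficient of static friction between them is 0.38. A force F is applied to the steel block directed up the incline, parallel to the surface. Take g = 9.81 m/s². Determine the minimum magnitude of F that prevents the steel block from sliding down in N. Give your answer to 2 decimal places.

The normal force is N = mg cos 28° = 165.439 N. With F at its minimum the steel block is on the verge of sliding down, so static friction is at its maximum μ_s N = 0.38 × 165.439 = 62.867 N and acts up the slope.
Equilibrium along the incline: F + μ_s N = mg sin 28°, so F = 87.965 − 62.867 = 25.098 N.

25.10 N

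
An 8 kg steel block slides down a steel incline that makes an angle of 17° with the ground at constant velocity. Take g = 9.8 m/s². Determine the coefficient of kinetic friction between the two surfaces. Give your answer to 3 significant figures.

0.306

At constant velocity the net force along the incline is zero: mg sin 17° = μ mg cos 17°.
So μ = tan 17° = 0.2924 / 0.9563 = 0.3058.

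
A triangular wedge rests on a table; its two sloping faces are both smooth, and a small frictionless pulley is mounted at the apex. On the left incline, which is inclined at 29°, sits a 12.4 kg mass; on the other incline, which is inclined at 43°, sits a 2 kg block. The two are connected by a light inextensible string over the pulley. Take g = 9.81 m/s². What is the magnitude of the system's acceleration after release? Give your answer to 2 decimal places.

Resolve each weight along its own incline: the 12.4 kg mass has component 12.4 × 9.81 × sin 29° = 58.974 N down its slope, and the 2 kg mass has 2 × 9.81 × sin 43° = 13.381 N down its slope.
The 12.4 kg side's 58.974 N exceeds the other side's 13.381 N, so that mass slides down and the 2 kg mass slides up. Taking that direction as positive, Newton's second law for the whole system gives 58.974 − 13.381 = (12.4 + 2) a, so a = 45.593 / 14.4 = 3.1662 m/s².

3.17 m/s²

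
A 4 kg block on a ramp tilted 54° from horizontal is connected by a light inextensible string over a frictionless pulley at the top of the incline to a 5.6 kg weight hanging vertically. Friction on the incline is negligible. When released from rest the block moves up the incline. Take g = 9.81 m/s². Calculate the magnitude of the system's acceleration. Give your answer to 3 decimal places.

2.416 m/s²

For the block on the incline: the weight component along the slope is m₁g sin 54° = 4 × 9.81 × 0.8090 = 31.745 N and the normal force is N = m₁g cos 54° = 23.065 N.
Newton's second law for the block (up-slope positive): T − 31.745 = 4 a. For the hanging weight (downward positive): 5.6 × 9.81 − T = 5.6 a.
Adding the two equations eliminates T: 23.191 = 9.6 a, so a = 2.4157 m/s².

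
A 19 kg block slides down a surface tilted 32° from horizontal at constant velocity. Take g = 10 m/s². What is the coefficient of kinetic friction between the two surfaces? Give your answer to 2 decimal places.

0.62

At constant velocity the net force along the incline is zero: mg sin 32° = μ mg cos 32°.
So μ = tan 32° = 0.5299 / 0.8480 = 0.6249.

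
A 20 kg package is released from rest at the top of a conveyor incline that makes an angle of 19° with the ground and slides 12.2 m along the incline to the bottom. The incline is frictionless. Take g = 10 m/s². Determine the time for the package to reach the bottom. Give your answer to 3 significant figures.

The weight component along the incline is mg sin 19° = 65.114 N and the normal force is N = mg cos 19° = 189.104 N.
With no friction, a = g sin 19° = 3.2557 m/s².
Starting from rest, L = ½at², so t = √(2L/a) = √(2 × 12.2 / 3.2557) = 2.7376 s.

2.74 s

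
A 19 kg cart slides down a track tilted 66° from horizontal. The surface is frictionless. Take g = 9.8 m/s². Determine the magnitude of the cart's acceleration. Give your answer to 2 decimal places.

8.95 m/s²

Resolving the weight along the incline: the component pulling the cart down the slope is mg sin 66° = 19 × 9.8 × 0.9135 = 170.094 N, and the normal force is N = mg cos 66° = 19 × 9.8 × 0.4067 = 75.728 N.
With no friction the net force along the incline is 170.094 N, so a = g sin 66° = 170.094 / 19 = 8.9523 m/s².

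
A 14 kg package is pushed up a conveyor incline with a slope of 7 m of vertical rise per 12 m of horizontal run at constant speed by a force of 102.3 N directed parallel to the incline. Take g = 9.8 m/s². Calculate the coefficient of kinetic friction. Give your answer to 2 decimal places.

At constant speed ΣF = 0 along the incline. The applied 102.3 N acts up the slope; the weight component mg sin 30.26° = 69.131 N and kinetic friction μN both act down the slope.
So 102.3 = 69.131 + μ × 118.510, giving μ = (102.3 − 69.131) / 118.510 = 0.2799.

0.28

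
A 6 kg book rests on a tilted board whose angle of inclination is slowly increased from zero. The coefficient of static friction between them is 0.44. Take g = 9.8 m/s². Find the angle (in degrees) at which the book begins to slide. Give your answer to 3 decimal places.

23.749°

At the threshold of sliding, static friction is at its maximum μ_s N and exactly balances the weight component along the incline: mg sin θ = μ_s mg cos θ.
Hence tan θ = μ_s = 0.44, so θ = arctan(0.44) = 23.7495°.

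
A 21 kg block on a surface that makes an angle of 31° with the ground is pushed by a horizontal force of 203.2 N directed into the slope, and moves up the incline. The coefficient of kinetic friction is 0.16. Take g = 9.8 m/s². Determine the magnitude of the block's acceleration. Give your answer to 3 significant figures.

1.11 m/s²

The horizontal push has components F cos 31° = 203.2 × 0.8572 = 174.183 N up the incline and F sin 31° = 203.2 × 0.5150 = 104.648 N pressing into the surface.
The normal force is therefore N = mg cos 31° + F sin 31° = 176.412 + 104.648 = 281.060 N, and kinetic friction down the slope is μN = 0.16 × 281.060 = 44.970 N.
Along the incline: F cos 31° − mg sin 31° − μN = ma, so 174.183 − 105.987 − 44.970 = 21 a, giving a = 1.1060 m/s².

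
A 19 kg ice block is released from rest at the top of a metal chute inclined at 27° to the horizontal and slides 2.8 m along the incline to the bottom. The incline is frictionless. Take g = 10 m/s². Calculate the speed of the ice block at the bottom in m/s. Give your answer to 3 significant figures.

5.04 m/s

The weight component along the incline is mg sin 27° = 86.258 N and the normal force is N = mg cos 27° = 169.291 N.
With no friction, a = g sin 27° = 4.5399 m/s².
Starting from rest over a distance of 2.8 m, v² = 2aL = 2 × 4.5399 × 2.8 = 25.4234, so v = 5.0422 m/s.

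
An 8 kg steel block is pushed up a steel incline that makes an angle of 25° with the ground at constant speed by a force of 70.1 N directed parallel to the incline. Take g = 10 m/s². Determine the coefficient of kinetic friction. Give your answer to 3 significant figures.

0.501

At constant speed ΣF = 0 along the incline. The applied 70.1 N acts up the slope; the weight component mg sin 25° = 33.809 N and kinetic friction μN both act down the slope.
So 70.1 = 33.809 + μ × 72.505, giving μ = (70.1 − 33.809) / 72.505 = 0.5005.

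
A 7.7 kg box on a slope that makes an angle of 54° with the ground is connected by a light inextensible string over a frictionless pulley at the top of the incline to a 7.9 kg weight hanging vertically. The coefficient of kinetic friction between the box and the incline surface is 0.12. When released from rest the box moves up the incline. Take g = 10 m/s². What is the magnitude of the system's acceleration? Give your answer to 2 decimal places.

0.72 m/s²

For the box on the incline: the weight component along the slope is m₁g sin 54° = 7.7 × 10 × 0.8090 = 62.293 N and the normal force is N = m₁g cos 54° = 45.259 N.
Kinetic friction opposes the box's motion up the incline: f = μN = 0.12 × 45.259 = 5.431 N acting down the slope.
Newton's second law for the box (up-slope positive): T − 62.293 − 5.431 = 7.7 a. For the hanging weight (downward positive): 7.9 × 10 − T = 7.9 a.
Adding the two equations eliminates T: 11.276 = 15.6 a, so a = 0.7228 m/s².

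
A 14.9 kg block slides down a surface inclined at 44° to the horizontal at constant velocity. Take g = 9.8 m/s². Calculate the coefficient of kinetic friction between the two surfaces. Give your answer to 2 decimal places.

At constant velocity the net force along the incline is zero: mg sin 44° = μ mg cos 44°.
So μ = tan 44° = 0.6947 / 0.7193 = 0.9658.

0.97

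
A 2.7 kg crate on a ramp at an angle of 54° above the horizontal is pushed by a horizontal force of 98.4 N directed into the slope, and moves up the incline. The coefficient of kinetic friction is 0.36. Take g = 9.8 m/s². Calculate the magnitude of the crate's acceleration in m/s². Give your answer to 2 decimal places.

The horizontal push has components F cos 54° = 98.4 × 0.5878 = 57.840 N up the incline and F sin 54° = 98.4 × 0.8090 = 79.606 N pressing into the surface.
The normal force is therefore N = mg cos 54° + F sin 54° = 15.553 + 79.606 = 95.159 N, and kinetic friction down the slope is μN = 0.36 × 95.159 = 34.257 N.
Along the incline: F cos 54° − mg sin 54° − μN = ma, so 57.840 − 21.406 − 34.257 = 2.7 a, giving a = 0.8063 m/s².

0.81 m/s²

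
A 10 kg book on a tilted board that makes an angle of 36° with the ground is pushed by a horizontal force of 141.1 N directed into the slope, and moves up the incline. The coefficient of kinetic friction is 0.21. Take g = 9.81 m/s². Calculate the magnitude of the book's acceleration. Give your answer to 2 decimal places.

2.24 m/s²

The horizontal push has components F cos 36° = 141.1 × 0.8090 = 114.150 N up the incline and F sin 36° = 141.1 × 0.5878 = 82.939 N pressing into the surface.
The normal force is therefore N = mg cos 36° + F sin 36° = 79.363 + 82.939 = 162.302 N, and kinetic friction down the slope is μN = 0.21 × 162.302 = 34.083 N.
Along the incline: F cos 36° − mg sin 36° − μN = ma, so 114.150 − 57.663 − 34.083 = 10 a, giving a = 2.2404 m/s².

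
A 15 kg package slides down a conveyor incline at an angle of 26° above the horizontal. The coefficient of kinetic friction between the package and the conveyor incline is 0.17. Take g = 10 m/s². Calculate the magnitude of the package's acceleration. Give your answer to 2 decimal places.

Resolving the weight along the incline: the component pulling the package down the slope is mg sin 26° = 15 × 10 × 0.4384 = 65.760 N, and the normal force is N = mg cos 26° = 15 × 10 × 0.8988 = 134.820 N.
Kinetic friction acts up the slope with magnitude f = μN = 0.17 × 134.820 = 22.919 N.
Net force along the incline is 65.760 − 22.919 = 42.841 N, so a = 42.841 / 15 = 2.8561 m/s².

2.86 m/s²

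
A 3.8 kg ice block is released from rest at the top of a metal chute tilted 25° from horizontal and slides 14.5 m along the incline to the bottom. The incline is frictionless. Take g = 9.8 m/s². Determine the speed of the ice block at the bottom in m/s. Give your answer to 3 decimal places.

10.959 m/s

The weight component along the incline is mg sin 25° = 15.738 N and the normal force is N = mg cos 25° = 33.751 N.
With no friction, a = g sin 25° = 4.1417 m/s².
Starting from rest over a distance of 14.5 m, v² = 2aL = 2 × 4.1417 × 14.5 = 120.1093, so v = 10.9594 m/s.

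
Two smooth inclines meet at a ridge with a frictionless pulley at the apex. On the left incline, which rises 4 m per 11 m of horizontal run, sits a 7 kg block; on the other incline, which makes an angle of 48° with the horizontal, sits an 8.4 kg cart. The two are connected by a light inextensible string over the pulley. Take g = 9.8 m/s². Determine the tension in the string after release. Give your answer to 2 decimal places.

Resolve each weight along its own incline: the 7 kg mass has component 7 × 9.8 × sin 19.98° = 23.444 N down its slope, and the 8.4 kg mass has 8.4 × 9.8 × sin 48° = 61.176 N down its slope.
The 8.4 kg side's 61.176 N exceeds the other side's 23.444 N, so that mass slides down and the 7 kg mass slides up. Taking that direction as positive, Newton's second law for the whole system gives 61.176 − 23.444 = (7 + 8.4) a, so a = 37.732 / 15.4 = 2.4501 m/s².
For the 7 kg mass (up-slope positive): T − 23.444 = 7 × 2.4501, so T = 40.595 N.

40.59 N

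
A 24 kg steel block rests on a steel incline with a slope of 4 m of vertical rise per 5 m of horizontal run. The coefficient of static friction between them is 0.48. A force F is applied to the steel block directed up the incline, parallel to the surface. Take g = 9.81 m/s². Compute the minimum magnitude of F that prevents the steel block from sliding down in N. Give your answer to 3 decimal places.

The normal force is N = mg cos 38.66° = 183.848 N. With F at its minimum the steel block is on the verge of sliding down, so static friction is at its maximum μ_s N = 0.48 × 183.848 = 88.247 N and acts up the slope.
Equilibrium along the incline: F + μ_s N = mg sin 38.66°, so F = 147.078 − 88.247 = 58.831 N.

58.831 N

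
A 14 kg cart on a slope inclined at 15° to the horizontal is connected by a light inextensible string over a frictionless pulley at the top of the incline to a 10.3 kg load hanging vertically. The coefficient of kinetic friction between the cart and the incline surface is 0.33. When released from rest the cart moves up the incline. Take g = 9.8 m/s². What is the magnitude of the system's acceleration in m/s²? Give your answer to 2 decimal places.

For the cart on the incline: the weight component along the slope is m₁g sin 15° = 14 × 9.8 × 0.2588 = 35.507 N and the normal force is N = m₁g cos 15° = 132.525 N.
Kinetic friction opposes the cart's motion up the incline: f = μN = 0.33 × 132.525 = 43.733 N acting down the slope.
Newton's second law for the cart (up-slope positive): T − 35.507 − 43.733 = 14 a. For the hanging load (downward positive): 10.3 × 9.8 − T = 10.3 a.
Adding the two equations eliminates T: 21.700 = 24.3 a, so a = 0.8930 m/s².

0.89 m/s²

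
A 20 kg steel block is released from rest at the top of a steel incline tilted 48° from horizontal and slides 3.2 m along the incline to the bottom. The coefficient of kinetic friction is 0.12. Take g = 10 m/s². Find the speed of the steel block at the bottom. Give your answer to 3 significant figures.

6.51 m/s

The weight component along the incline is mg sin 48° = 148.629 N and the normal force is N = mg cos 48° = 133.826 N.
Friction up the slope is f = μN = 0.12 × 133.826 = 16.059 N, so the net downslope force is 148.629 − 16.059 = 132.570 N and a = 132.570 / 20 = 6.6285 m/s².
Starting from rest over a distance of 3.2 m, v² = 2aL = 2 × 6.6285 × 3.2 = 42.4224, so v = 6.5132 m/s.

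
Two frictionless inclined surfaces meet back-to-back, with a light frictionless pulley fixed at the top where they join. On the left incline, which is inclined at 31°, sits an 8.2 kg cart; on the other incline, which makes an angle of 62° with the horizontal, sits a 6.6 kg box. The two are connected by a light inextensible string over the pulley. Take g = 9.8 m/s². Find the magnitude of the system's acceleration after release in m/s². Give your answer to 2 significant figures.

Resolve each weight along its own incline: the 8.2 kg mass has component 8.2 × 9.8 × sin 31° = 41.388 N down its slope, and the 6.6 kg mass has 6.6 × 9.8 × sin 62° = 57.109 N down its slope.
The 6.6 kg side's 57.109 N exceeds the other side's 41.388 N, so that mass slides down and the 8.2 kg mass slides up. Taking that direction as positive, Newton's second law for the whole system gives 57.109 − 41.388 = (8.2 + 6.6) a, so a = 15.721 / 14.8 = 1.0622 m/s².

1.1 m/s²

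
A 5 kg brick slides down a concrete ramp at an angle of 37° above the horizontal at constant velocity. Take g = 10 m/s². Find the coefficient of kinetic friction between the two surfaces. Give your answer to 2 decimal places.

At constant velocity the net force along the incline is zero: mg sin 37° = μ mg cos 37°.
So μ = tan 37° = 0.6018 / 0.7986 = 0.7536.

0.75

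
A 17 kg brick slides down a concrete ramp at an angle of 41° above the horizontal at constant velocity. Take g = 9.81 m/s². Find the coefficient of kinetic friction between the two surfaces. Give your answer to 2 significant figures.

0.87

At constant velocity the net force along the incline is zero: mg sin 41° = μ mg cos 41°.
So μ = tan 41° = 0.6561 / 0.7547 = 0.8694.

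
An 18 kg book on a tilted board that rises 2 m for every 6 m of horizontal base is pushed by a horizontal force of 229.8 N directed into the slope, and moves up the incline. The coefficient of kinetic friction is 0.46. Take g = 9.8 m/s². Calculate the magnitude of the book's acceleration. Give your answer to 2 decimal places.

2.88 m/s²

The horizontal push has components F cos 18.43° = 229.8 × 0.9487 = 218.011 N up the incline and F sin 18.43° = 229.8 × 0.3162 = 72.663 N pressing into the surface.
The normal force is therefore N = mg cos 18.43° + F sin 18.43° = 167.351 + 72.663 = 240.014 N, and kinetic friction down the slope is μN = 0.46 × 240.014 = 110.406 N.
Along the incline: F cos 18.43° − mg sin 18.43° − μN = ma, so 218.011 − 55.778 − 110.406 = 18 a, giving a = 2.8793 m/s².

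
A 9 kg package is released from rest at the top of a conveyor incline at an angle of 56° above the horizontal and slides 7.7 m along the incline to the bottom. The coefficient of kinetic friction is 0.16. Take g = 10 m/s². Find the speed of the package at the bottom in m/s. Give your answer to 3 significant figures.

The weight component along the incline is mg sin 56° = 74.613 N and the normal force is N = mg cos 56° = 50.327 N.
Friction up the slope is f = μN = 0.16 × 50.327 = 8.052 N, so the net downslope force is 74.613 − 8.052 = 66.561 N and a = 66.561 / 9 = 7.3957 m/s².
Starting from rest over a distance of 7.7 m, v² = 2aL = 2 × 7.3957 × 7.7 = 113.8938, so v = 10.6721 m/s.

10.7 m/s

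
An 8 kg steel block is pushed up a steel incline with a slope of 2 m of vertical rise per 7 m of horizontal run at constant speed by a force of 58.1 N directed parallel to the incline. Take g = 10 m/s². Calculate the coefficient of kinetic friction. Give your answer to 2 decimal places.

At constant speed ΣF = 0 along the incline. The applied 58.1 N acts up the slope; the weight component mg sin 15.95° = 21.978 N and kinetic friction μN both act down the slope.
So 58.1 = 21.978 + μ × 76.922, giving μ = (58.1 − 21.978) / 76.922 = 0.4696.

0.47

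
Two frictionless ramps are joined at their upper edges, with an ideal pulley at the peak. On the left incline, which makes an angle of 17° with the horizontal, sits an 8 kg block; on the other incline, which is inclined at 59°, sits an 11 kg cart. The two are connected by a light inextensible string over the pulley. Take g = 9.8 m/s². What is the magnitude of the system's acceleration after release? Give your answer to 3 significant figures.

Resolve each weight along its own incline: the 8 kg mass has component 8 × 9.8 × sin 17° = 22.922 N down its slope, and the 11 kg mass has 11 × 9.8 × sin 59° = 92.403 N down its slope.
The 11 kg side's 92.403 N exceeds the other side's 22.922 N, so that mass slides down and the 8 kg mass slides up. Taking that direction as positive, Newton's second law for the whole system gives 92.403 − 22.922 = (8 + 11) a, so a = 69.481 / 19 = 3.6569 m/s².

3.66 m/s²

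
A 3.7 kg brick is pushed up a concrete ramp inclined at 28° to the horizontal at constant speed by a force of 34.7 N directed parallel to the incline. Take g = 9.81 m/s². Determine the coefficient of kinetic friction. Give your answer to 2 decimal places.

At constant speed ΣF = 0 along the incline. The applied 34.7 N acts up the slope; the weight component mg sin 28° = 17.040 N and kinetic friction μN both act down the slope.
So 34.7 = 17.040 + μ × 32.048, giving μ = (34.7 − 17.040) / 32.048 = 0.5510.

0.55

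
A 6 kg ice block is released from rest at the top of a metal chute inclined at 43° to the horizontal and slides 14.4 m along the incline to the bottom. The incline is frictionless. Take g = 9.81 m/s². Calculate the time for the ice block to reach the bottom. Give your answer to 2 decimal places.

2.07 s

The weight component along the incline is mg sin 43° = 40.142 N and the normal force is N = mg cos 43° = 43.047 N.
With no friction, a = g sin 43° = 6.6904 m/s².
Starting from rest, L = ½at², so t = √(2L/a) = √(2 × 14.4 / 6.6904) = 2.0748 s.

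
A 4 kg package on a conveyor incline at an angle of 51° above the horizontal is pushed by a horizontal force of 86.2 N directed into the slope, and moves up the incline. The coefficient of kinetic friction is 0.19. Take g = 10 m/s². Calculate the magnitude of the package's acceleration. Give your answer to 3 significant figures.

1.41 m/s²

The horizontal push has components F cos 51° = 86.2 × 0.6293 = 54.246 N up the incline and F sin 51° = 86.2 × 0.7771 = 66.986 N pressing into the surface.
The normal force is therefore N = mg cos 51° + F sin 51° = 25.172 + 66.986 = 92.158 N, and kinetic friction down the slope is μN = 0.19 × 92.158 = 17.510 N.
Along the incline: F cos 51° − mg sin 51° − μN = ma, so 54.246 − 31.084 − 17.510 = 4 a, giving a = 1.4130 m/s².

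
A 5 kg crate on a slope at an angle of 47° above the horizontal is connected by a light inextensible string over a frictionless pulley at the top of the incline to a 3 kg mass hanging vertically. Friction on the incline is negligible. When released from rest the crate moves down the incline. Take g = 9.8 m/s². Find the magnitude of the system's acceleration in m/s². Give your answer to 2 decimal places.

For the crate on the incline: the weight component along the slope is m₁g sin 47° = 5 × 9.8 × 0.7314 = 35.839 N and the normal force is N = m₁g cos 47° = 33.418 N.
Newton's second law for the crate (down-slope positive): 35.839 − T = 5 a. For the hanging mass (upward positive): T − 3 × 9.8 = 3 a.
Adding the two equations eliminates T: 6.439 = 8 a, so a = 0.8049 m/s².

0.80 m/s²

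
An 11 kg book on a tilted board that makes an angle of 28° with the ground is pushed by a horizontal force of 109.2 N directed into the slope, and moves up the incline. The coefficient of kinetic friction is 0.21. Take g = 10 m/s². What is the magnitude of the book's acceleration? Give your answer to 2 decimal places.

The horizontal push has components F cos 28° = 109.2 × 0.8829 = 96.413 N up the incline and F sin 28° = 109.2 × 0.4695 = 51.269 N pressing into the surface.
The normal force is therefore N = mg cos 28° + F sin 28° = 97.119 + 51.269 = 148.388 N, and kinetic friction down the slope is μN = 0.21 × 148.388 = 31.161 N.
Along the incline: F cos 28° − mg sin 28° − μN = ma, so 96.413 − 51.645 − 31.161 = 11 a, giving a = 1.2370 m/s².

1.24 m/s²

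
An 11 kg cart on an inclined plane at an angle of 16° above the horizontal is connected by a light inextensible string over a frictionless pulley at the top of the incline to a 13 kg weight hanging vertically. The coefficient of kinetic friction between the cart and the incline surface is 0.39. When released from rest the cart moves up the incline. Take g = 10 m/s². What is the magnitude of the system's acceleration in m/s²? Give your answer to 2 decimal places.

2.44 m/s²

For the cart on the incline: the weight component along the slope is m₁g sin 16° = 11 × 10 × 0.2756 = 30.316 N and the normal force is N = m₁g cos 16° = 105.739 N.
Kinetic friction opposes the cart's motion up the incline: f = μN = 0.39 × 105.739 = 41.238 N acting down the slope.
Newton's second law for the cart (up-slope positive): T − 30.316 − 41.238 = 11 a. For the hanging weight (downward positive): 13 × 10 − T = 13 a.
Adding the two equations eliminates T: 58.446 = 24 a, so a = 2.4352 m/s².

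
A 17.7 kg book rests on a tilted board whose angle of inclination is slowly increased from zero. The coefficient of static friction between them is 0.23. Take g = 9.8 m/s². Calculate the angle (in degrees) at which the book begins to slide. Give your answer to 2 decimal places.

At the threshold of sliding, static friction is at its maximum μ_s N and exactly balances the weight component along the incline: mg sin θ = μ_s mg cos θ.
Hence tan θ = μ_s = 0.23, so θ = arctan(0.23) = 12.9528°.

12.95°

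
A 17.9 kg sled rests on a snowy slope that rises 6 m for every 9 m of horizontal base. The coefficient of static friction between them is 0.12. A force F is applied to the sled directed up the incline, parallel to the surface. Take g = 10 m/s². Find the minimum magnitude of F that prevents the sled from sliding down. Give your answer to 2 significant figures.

81 N

The normal force is N = mg cos 33.69° = 148.937 N. With F at its minimum the sled is on the verge of sliding down, so static friction is at its maximum μ_s N = 0.12 × 148.937 = 17.872 N and acts up the slope.
Equilibrium along the incline: F + μ_s N = mg sin 33.69°, so F = 99.291 − 17.872 = 81.419 N.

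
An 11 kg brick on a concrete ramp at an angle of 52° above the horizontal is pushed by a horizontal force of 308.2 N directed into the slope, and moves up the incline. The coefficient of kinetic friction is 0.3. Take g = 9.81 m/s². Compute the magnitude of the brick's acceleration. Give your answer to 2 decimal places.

The horizontal push has components F cos 52° = 308.2 × 0.6157 = 189.759 N up the incline and F sin 52° = 308.2 × 0.7880 = 242.862 N pressing into the surface.
The normal force is therefore N = mg cos 52° + F sin 52° = 66.440 + 242.862 = 309.302 N, and kinetic friction down the slope is μN = 0.3 × 309.302 = 92.791 N.
Along the incline: F cos 52° − mg sin 52° − μN = ma, so 189.759 − 85.033 − 92.791 = 11 a, giving a = 1.0850 m/s².

1.08 m/s²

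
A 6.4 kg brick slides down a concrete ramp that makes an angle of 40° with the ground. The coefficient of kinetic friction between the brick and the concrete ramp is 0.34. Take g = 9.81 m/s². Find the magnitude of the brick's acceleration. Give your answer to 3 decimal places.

Resolving the weight along the incline: the component pulling the brick down the slope is mg sin 40° = 6.4 × 9.81 × 0.6428 = 40.358 N, and the normal force is N = mg cos 40° = 6.4 × 9.81 × 0.7660 = 48.093 N.
Kinetic friction acts up the slope with magnitude f = μN = 0.34 × 48.093 = 16.352 N.
Net force along the incline is 40.358 − 16.352 = 24.006 N, so a = 24.006 / 6.4 = 3.7509 m/s².

3.751 m/s²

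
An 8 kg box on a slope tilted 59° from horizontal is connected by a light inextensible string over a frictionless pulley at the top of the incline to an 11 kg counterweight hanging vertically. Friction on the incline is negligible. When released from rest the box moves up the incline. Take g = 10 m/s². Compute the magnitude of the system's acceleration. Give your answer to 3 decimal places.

2.180 m/s²

For the box on the incline: the weight component along the slope is m₁g sin 59° = 8 × 10 × 0.8572 = 68.576 N and the normal force is N = m₁g cos 59° = 41.203 N.
Newton's second law for the box (up-slope positive): T − 68.576 = 8 a. For the hanging counterweight (downward positive): 11 × 10 − T = 11 a.
Adding the two equations eliminates T: 41.424 = 19 a, so a = 2.1802 m/s².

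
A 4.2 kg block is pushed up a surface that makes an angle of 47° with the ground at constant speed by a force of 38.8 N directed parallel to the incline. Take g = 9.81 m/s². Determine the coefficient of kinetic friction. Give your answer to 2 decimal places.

At constant speed ΣF = 0 along the incline. The applied 38.8 N acts up the slope; the weight component mg sin 47° = 30.133 N and kinetic friction μN both act down the slope.
So 38.8 = 30.133 + μ × 28.100, giving μ = (38.8 − 30.133) / 28.100 = 0.3084.

0.31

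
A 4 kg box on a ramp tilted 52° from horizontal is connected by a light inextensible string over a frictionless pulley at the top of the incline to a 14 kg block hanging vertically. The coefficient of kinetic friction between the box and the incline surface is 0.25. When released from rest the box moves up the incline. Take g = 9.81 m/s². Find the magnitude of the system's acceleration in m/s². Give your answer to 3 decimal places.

5.577 m/s²

For the box on the incline: the weight component along the slope is m₁g sin 52° = 4 × 9.81 × 0.7880 = 30.921 N and the normal force is N = m₁g cos 52° = 24.159 N.
Kinetic friction opposes the box's motion up the incline: f = μN = 0.25 × 24.159 = 6.040 N acting down the slope.
Newton's second law for the box (up-slope positive): T − 30.921 − 6.040 = 4 a. For the hanging block (downward positive): 14 × 9.81 − T = 14 a.
Adding the two equations eliminates T: 100.379 = 18 a, so a = 5.5766 m/s².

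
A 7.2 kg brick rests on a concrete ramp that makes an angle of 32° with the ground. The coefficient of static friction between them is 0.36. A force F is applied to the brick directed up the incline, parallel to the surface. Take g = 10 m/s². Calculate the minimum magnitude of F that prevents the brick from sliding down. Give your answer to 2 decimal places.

16.17 N

The normal force is N = mg cos 32° = 61.059 N. With F at its minimum the brick is on the verge of sliding down, so static friction is at its maximum μ_s N = 0.36 × 61.059 = 21.981 N and acts up the slope.
Equilibrium along the incline: F + μ_s N = mg sin 32°, so F = 38.154 − 21.981 = 16.173 N.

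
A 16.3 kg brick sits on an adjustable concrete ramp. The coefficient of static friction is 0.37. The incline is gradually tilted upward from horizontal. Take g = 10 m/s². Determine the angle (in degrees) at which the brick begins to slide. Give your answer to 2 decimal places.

At the threshold of sliding, static friction is at its maximum μ_s N and exactly balances the weight component along the incline: mg sin θ = μ_s mg cos θ.
Hence tan θ = μ_s = 0.37, so θ = arctan(0.37) = 20.3045°.

20.30°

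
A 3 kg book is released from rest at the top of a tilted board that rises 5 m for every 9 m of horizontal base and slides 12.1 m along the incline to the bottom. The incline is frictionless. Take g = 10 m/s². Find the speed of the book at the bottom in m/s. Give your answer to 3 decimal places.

The weight component along the incline is mg sin 29.05° = 14.569 N and the normal force is N = mg cos 29.05° = 26.225 N.
With no friction, a = g sin 29.05° = 4.8564 m/s².
Starting from rest over a distance of 12.1 m, v² = 2aL = 2 × 4.8564 × 12.1 = 117.5249, so v = 10.8409 m/s.

10.841 m/s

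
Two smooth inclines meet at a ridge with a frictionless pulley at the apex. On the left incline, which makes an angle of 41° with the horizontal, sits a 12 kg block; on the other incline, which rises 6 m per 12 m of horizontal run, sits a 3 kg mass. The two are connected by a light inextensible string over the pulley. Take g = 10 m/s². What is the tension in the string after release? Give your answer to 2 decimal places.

Resolve each weight along its own incline: the 12 kg mass has component 12 × 10 × sin 41° = 78.727 N down its slope, and the 3 kg mass has 3 × 10 × sin 26.57° = 13.416 N down its slope.
The 12 kg side's 78.727 N exceeds the other side's 13.416 N, so that mass slides down and the 3 kg mass slides up. Taking that direction as positive, Newton's second law for the whole system gives 78.727 − 13.416 = (12 + 3) a, so a = 65.311 / 15 = 4.3541 m/s².
For the 3 kg mass (up-slope positive): T − 13.416 = 3 × 4.3541, so T = 26.478 N.

26.48 N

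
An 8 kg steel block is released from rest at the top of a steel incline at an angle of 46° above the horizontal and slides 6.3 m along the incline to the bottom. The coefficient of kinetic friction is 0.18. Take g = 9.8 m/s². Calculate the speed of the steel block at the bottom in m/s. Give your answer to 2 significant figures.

8.6 m/s

The weight component along the incline is mg sin 46° = 56.396 N and the normal force is N = mg cos 46° = 54.461 N.
Friction up the slope is f = μN = 0.18 × 54.461 = 9.803 N, so the net downslope force is 56.396 − 9.803 = 46.593 N and a = 46.593 / 8 = 5.8241 m/s².
Starting from rest over a distance of 6.3 m, v² = 2aL = 2 × 5.8241 × 6.3 = 73.3837, so v = 8.5664 m/s.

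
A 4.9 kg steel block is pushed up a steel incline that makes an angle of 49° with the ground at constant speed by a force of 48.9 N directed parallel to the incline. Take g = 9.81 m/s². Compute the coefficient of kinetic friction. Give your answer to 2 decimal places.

At constant speed ΣF = 0 along the incline. The applied 48.9 N acts up the slope; the weight component mg sin 49° = 36.278 N and kinetic friction μN both act down the slope.
So 48.9 = 36.278 + μ × 31.536, giving μ = (48.9 − 36.278) / 31.536 = 0.4002.

0.40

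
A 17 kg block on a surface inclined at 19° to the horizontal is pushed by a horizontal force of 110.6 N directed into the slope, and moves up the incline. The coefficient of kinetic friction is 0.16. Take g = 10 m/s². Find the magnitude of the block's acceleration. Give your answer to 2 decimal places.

The horizontal push has components F cos 19° = 110.6 × 0.9455 = 104.572 N up the incline and F sin 19° = 110.6 × 0.3256 = 36.011 N pressing into the surface.
The normal force is therefore N = mg cos 19° + F sin 19° = 160.735 + 36.011 = 196.746 N, and kinetic friction down the slope is μN = 0.16 × 196.746 = 31.479 N.
Along the incline: F cos 19° − mg sin 19° − μN = ma, so 104.572 − 55.352 − 31.479 = 17 a, giving a = 1.0436 m/s².

1.04 m/s²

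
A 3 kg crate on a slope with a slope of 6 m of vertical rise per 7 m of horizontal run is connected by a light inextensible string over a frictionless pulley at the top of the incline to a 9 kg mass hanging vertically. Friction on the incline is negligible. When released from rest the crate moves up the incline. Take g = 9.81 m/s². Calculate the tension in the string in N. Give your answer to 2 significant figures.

For the crate on the incline: the weight component along the slope is m₁g sin 40.60° = 3 × 9.81 × 0.6508 = 19.153 N and the normal force is N = m₁g cos 40.60° = 22.345 N.
Newton's second law for the crate (up-slope positive): T − 19.153 = 3 a. For the hanging mass (downward positive): 9 × 9.81 − T = 9 a.
Adding the two equations eliminates T: 69.137 = 12 a, so a = 5.7614 m/s².
Then from the hanging mass's equation, T = 9 × (9.81 − 5.7614) = 36.437 N.

36 N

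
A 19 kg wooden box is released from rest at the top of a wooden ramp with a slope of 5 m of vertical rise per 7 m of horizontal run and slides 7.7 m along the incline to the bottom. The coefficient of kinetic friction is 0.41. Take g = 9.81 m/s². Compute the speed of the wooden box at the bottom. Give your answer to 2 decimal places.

6.12 m/s

The weight component along the incline is mg sin 35.54° = 108.337 N and the normal force is N = mg cos 35.54° = 151.672 N.
Friction up the slope is f = μN = 0.41 × 151.672 = 62.186 N, so the net downslope force is 108.337 − 62.186 = 46.151 N and a = 46.151 / 19 = 2.4290 m/s².
Starting from rest over a distance of 7.7 m, v² = 2aL = 2 × 2.4290 × 7.7 = 37.4066, so v = 6.1161 m/s.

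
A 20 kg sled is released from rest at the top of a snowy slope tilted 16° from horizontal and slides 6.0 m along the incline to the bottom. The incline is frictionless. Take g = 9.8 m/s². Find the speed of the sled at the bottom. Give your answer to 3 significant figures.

5.69 m/s

The weight component along the incline is mg sin 16° = 54.025 N and the normal force is N = mg cos 16° = 188.407 N.
With no friction, a = g sin 16° = 2.7012 m/s².
Starting from rest over a distance of 6.0 m, v² = 2aL = 2 × 2.7012 × 6.0 = 32.4144, so v = 5.6934 m/s.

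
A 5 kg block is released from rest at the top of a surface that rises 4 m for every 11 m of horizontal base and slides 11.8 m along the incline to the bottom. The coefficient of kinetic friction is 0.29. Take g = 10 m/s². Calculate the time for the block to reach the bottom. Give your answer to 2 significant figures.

The weight component along the incline is mg sin 19.98° = 17.087 N and the normal force is N = mg cos 19.98° = 46.990 N.
Friction up the slope is f = μN = 0.29 × 46.990 = 13.627 N, so the net downslope force is 17.087 − 13.627 = 3.460 N and a = 3.460 / 5 = 0.6920 m/s².
Starting from rest, L = ½at², so t = √(2L/a) = √(2 × 11.8 / 0.6920) = 5.8399 s.

5.8 s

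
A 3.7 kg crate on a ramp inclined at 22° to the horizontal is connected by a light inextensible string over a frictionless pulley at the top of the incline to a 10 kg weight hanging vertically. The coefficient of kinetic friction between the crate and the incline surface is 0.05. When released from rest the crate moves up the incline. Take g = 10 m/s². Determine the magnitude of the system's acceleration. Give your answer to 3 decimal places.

6.162 m/s²

For the crate on the incline: the weight component along the slope is m₁g sin 22° = 3.7 × 10 × 0.3746 = 13.860 N and the normal force is N = m₁g cos 22° = 34.306 N.
Kinetic friction opposes the crate's motion up the incline: f = μN = 0.05 × 34.306 = 1.715 N acting down the slope.
Newton's second law for the crate (up-slope positive): T − 13.860 − 1.715 = 3.7 a. For the hanging weight (downward positive): 10 × 10 − T = 10 a.
Adding the two equations eliminates T: 84.425 = 13.7 a, so a = 6.1624 m/s².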